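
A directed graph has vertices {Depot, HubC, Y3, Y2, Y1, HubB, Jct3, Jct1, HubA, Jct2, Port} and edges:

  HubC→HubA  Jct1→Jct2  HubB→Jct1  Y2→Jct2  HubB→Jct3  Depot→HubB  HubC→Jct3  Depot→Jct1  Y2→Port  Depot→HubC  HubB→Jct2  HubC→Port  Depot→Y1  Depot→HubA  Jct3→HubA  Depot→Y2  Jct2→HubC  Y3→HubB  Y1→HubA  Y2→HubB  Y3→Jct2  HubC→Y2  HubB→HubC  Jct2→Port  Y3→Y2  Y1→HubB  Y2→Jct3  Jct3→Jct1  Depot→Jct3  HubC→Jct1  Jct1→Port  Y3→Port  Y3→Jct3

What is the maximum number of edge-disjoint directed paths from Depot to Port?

4

Assign every edge capacity 1; by Menger, the answer equals the max flow.
Path Depot→HubC→Port (+1); total 1.
Path Depot→Y2→Port (+1); total 2.
Path Depot→Jct1→Port (+1); total 3.
Path Depot→HubB→Jct2→Port (+1); total 4.
No residual Depot→Port path; max flow = 4.
Certifying cut of size 4: {HubC→Port, Jct1→Port, Jct2→Port, Y2→Port}.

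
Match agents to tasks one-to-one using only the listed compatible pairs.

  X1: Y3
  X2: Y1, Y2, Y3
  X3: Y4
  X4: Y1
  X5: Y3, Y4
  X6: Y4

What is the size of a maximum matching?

4

Unit-capacity flow: source→left, listed edges, right→sink; max matching = max flow.
Augmenting path X1→Y3 (+1); matched 1.
Augmenting path X2→Y1 (+1); matched 2.
Augmenting path X3→Y4 (+1); matched 3.
Augmenting path X4→Y1→X2→Y2 (+1); matched 4.
No augmenting path remains; maximum matching = 4.
König certificate: {X2, X4, Y3, Y4} is a vertex cover of size 4 (every listed pair touches it), so no matching can be larger.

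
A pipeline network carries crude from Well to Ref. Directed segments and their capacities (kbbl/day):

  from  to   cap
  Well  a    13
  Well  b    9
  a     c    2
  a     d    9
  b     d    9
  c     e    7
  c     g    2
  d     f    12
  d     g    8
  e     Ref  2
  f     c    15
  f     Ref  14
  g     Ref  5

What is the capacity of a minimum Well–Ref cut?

Augment Well→a→c→e→Ref: bottleneck 2, flow now 2.
Augment Well→a→d→f→Ref: bottleneck 9, flow now 11.
Augment Well→b→d→f→Ref: bottleneck 3, flow now 14.
Augment Well→b→d→g→Ref: bottleneck 5, flow now 19.
No augmenting path remains; maximum flow = 19.
By max-flow min-cut, the minimum cut capacity equals the max flow.
In the residual graph, reachable from Well: {Well, a, b, d, g}.
Min-cut edges: a→c (2), d→f (12), g→Ref (5); capacity 2 + 12 + 5 = 19.

19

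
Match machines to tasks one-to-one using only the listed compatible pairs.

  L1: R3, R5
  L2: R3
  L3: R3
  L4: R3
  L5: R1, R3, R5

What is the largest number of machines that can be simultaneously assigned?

3

Unit-capacity flow: source→left, listed edges, right→sink; max matching = max flow.
Augmenting path L1→R3 (+1); matched 1.
Augmenting path L5→R1 (+1); matched 2.
Augmenting path L2→R3→L1→R5 (+1); matched 3.
No augmenting path remains; maximum matching = 3.
König certificate: {L1, L5, R3} is a vertex cover of size 3 (every listed pair touches it), so no matching can be larger.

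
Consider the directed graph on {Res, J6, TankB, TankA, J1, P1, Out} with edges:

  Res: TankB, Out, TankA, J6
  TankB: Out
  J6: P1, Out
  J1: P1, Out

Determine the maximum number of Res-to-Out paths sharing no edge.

3

Assign every edge capacity 1; by Menger, the answer equals the max flow.
Path Res→Out (+1); total 1.
Path Res→J6→Out (+1); total 2.
Path Res→TankB→Out (+1); total 3.
No residual Res→Out path; max flow = 3.
Certifying cut of size 3: {Res→J6, Res→Out, Res→TankB}.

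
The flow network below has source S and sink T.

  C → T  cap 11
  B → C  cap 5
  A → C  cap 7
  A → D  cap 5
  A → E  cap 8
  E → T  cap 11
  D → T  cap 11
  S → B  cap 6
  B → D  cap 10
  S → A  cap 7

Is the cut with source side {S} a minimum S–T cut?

Yes — it is a minimum cut (capacity 13).

Given cut capacity: 7 + 6 = 13.
Augment S→A→C→T: bottleneck 7, flow now 7.
Augment S→B→C→T: bottleneck 4, flow now 11.
Augment S→B→D→T: bottleneck 2, flow now 13.
No augmenting path remains; maximum flow = 13.
Cut capacity 13 equals the max flow, so it is a minimum cut.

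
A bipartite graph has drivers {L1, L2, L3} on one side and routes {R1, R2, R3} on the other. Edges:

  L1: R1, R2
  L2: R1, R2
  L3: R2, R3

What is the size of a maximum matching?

Unit-capacity flow: source→left, listed edges, right→sink; max matching = max flow.
Augmenting path L1→R1 (+1); matched 1.
Augmenting path L2→R2 (+1); matched 2.
Augmenting path L3→R3 (+1); matched 3.
No augmenting path remains; maximum matching = 3.
König certificate: {L1, L2, L3} is a vertex cover of size 3 (every listed pair touches it), so no matching can be larger.

3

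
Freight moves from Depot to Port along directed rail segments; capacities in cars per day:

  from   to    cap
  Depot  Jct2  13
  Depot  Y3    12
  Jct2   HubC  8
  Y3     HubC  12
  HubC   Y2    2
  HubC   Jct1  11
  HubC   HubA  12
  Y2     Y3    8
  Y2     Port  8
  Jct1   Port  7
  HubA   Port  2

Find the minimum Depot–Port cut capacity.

Augment Depot→Jct2→HubC→Y2→Port: bottleneck 2, flow now 2.
Augment Depot→Jct2→HubC→Jct1→Port: bottleneck 6, flow now 8.
Augment Depot→Y3→HubC→Jct1→Port: bottleneck 1, flow now 9.
Augment Depot→Y3→HubC→HubA→Port: bottleneck 2, flow now 11.
No augmenting path remains; maximum flow = 11.
By max-flow min-cut, the minimum cut capacity equals the max flow.
In the residual graph, reachable from Depot: {Depot, Jct2, Y3, HubC, Jct1, HubA}.
Min-cut edges: HubC→Y2 (2), Jct1→Port (7), HubA→Port (2); capacity 2 + 7 + 2 = 11.

11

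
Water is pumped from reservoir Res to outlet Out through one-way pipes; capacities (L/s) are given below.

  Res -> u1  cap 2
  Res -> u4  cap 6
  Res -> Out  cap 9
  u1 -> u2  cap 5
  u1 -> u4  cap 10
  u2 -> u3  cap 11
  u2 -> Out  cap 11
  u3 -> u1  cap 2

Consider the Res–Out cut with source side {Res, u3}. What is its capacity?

Edges leaving {Res, u3}: Res→u1 (2), Res→u4 (6), Res→Out (9), u3→u1 (2).
Cut capacity = 2 + 6 + 9 + 2 = 19.

19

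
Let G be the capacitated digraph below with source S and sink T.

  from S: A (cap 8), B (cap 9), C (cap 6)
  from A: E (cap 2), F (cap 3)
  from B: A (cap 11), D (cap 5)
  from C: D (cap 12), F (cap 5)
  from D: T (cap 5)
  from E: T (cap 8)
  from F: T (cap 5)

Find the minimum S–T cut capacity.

12

Augment S→A→E→T: bottleneck 2, flow now 2.
Augment S→A→F→T: bottleneck 3, flow now 5.
Augment S→B→D→T: bottleneck 5, flow now 10.
Augment S→C→F→T: bottleneck 2, flow now 12.
No augmenting path remains; maximum flow = 12.
By max-flow min-cut, the minimum cut capacity equals the max flow.
In the residual graph, reachable from S: {S, A, B, C, D, F}.
Min-cut edges: A→E (2), D→T (5), F→T (5); capacity 2 + 5 + 5 = 12.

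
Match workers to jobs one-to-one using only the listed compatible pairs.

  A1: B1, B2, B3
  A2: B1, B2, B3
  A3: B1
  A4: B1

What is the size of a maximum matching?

Unit-capacity flow: source→left, listed edges, right→sink; max matching = max flow.
Augmenting path A1→B1 (+1); matched 1.
Augmenting path A2→B2 (+1); matched 2.
Augmenting path A3→B1→A1→B3 (+1); matched 3.
No augmenting path remains; maximum matching = 3.
König certificate: {A1, A2, B1} is a vertex cover of size 3 (every listed pair touches it), so no matching can be larger.

3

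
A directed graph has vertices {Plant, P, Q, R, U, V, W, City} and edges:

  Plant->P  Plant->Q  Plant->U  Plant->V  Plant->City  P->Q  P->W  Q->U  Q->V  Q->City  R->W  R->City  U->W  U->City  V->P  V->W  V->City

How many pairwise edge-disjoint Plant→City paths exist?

4

Assign every edge capacity 1; by Menger, the answer equals the max flow.
Path Plant→City (+1); total 1.
Path Plant→Q→City (+1); total 2.
Path Plant→U→City (+1); total 3.
Path Plant→V→City (+1); total 4.
No residual Plant→City path; max flow = 4.
Certifying cut of size 4: {Plant→City, Q→City, U→City, V→City}.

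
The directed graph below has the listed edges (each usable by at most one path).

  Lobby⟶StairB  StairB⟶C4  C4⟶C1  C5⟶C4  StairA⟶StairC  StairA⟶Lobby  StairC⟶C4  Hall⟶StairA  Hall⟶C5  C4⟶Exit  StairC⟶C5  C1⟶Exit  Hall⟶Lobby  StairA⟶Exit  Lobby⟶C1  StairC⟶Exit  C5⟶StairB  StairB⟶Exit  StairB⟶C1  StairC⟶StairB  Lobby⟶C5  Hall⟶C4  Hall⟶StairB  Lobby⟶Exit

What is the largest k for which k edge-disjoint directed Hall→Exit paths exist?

Assign every edge capacity 1; by Menger, the answer equals the max flow.
Path Hall→StairB→Exit (+1); total 1.
Path Hall→StairA→Exit (+1); total 2.
Path Hall→C4→Exit (+1); total 3.
Path Hall→Lobby→Exit (+1); total 4.
Path Hall→C5→StairB→C1→Exit (+1); total 5.
No residual Hall→Exit path; max flow = 5.
Certifying cut of size 5: {Hall→C4, Hall→C5, Hall→Lobby, Hall→StairA, Hall→StairB}.

5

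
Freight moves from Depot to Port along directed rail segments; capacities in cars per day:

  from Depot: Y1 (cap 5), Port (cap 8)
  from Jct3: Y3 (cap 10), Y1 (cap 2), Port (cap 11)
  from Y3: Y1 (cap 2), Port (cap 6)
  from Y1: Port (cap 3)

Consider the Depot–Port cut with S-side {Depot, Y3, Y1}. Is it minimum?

No — its capacity is 17, but the minimum cut has capacity 11.

Given cut capacity: 8 + 6 + 3 = 17.
Augment Depot→Port: bottleneck 8, flow now 8.
Augment Depot→Y1→Port: bottleneck 3, flow now 11.
No augmenting path remains; maximum flow = 11.
In the residual graph, reachable from Depot: {Depot, Y1}.
Min-cut edges: Depot→Port (8), Y1→Port (3); capacity 8 + 3 = 11.
Cut capacity 17 exceeds the max flow 11, so it is not minimum.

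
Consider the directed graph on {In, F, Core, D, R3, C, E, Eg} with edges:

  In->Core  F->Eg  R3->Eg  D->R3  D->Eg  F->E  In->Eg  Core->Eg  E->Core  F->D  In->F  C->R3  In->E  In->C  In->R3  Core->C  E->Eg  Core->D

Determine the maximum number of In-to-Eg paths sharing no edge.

Assign every edge capacity 1; by Menger, the answer equals the max flow.
Path In→Eg (+1); total 1.
Path In→F→Eg (+1); total 2.
Path In→Core→Eg (+1); total 3.
Path In→R3→Eg (+1); total 4.
Path In→E→Eg (+1); total 5.
No residual In→Eg path; max flow = 5.
Certifying cut of size 5: {In→Core, In→E, In→Eg, In→F, R3→Eg}.

5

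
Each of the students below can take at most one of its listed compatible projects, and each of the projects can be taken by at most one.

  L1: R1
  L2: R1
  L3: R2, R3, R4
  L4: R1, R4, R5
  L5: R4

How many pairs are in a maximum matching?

Unit-capacity flow: source→left, listed edges, right→sink; max matching = max flow.
Augmenting path L1→R1 (+1); matched 1.
Augmenting path L3→R2 (+1); matched 2.
Augmenting path L4→R4 (+1); matched 3.
Augmenting path L5→R4→L4→R5 (+1); matched 4.
No augmenting path remains; maximum matching = 4.
König certificate: {L3, L4, L5, R1} is a vertex cover of size 4 (every listed pair touches it), so no matching can be larger.

4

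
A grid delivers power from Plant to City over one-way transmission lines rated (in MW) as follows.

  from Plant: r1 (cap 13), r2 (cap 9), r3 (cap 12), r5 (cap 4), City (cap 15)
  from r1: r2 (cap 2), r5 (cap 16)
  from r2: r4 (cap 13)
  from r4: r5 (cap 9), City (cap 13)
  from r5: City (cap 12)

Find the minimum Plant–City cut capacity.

Augment Plant→City: bottleneck 15, flow now 15.
Augment Plant→r5→City: bottleneck 4, flow now 19.
Augment Plant→r1→r5→City: bottleneck 8, flow now 27.
Augment Plant→r2→r4→City: bottleneck 9, flow now 36.
Augment Plant→r1→r2→r4→City: bottleneck 2, flow now 38.
No augmenting path remains; maximum flow = 38.
By max-flow min-cut, the minimum cut capacity equals the max flow.
In the residual graph, reachable from Plant: {Plant, r1, r3, r5}.
Min-cut edges: Plant→r2 (9), Plant→City (15), r1→r2 (2), r5→City (12); capacity 9 + 15 + 2 + 12 = 38.

38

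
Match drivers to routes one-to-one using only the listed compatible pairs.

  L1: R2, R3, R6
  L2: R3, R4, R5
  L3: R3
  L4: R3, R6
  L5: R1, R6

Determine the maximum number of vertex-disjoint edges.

Unit-capacity flow: source→left, listed edges, right→sink; max matching = max flow.
Augmenting path L1→R2 (+1); matched 1.
Augmenting path L2→R3 (+1); matched 2.
Augmenting path L4→R6 (+1); matched 3.
Augmenting path L5→R1 (+1); matched 4.
Augmenting path L3→R3→L2→R4 (+1); matched 5.
No augmenting path remains; maximum matching = 5.
König certificate: {L1, L2, L3, L4, L5} is a vertex cover of size 5 (every listed pair touches it), so no matching can be larger.

5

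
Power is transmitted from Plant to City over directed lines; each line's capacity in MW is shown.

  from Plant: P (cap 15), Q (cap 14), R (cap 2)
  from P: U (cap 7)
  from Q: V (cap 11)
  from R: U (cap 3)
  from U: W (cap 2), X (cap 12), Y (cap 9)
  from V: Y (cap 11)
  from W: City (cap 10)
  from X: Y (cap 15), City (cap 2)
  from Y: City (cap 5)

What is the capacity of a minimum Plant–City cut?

9

Augment Plant→P→U→W→City: bottleneck 2, flow now 2.
Augment Plant→P→U→X→City: bottleneck 2, flow now 4.
Augment Plant→P→U→Y→City: bottleneck 3, flow now 7.
Augment Plant→Q→V→Y→City: bottleneck 2, flow now 9.
No augmenting path remains; maximum flow = 9.
By max-flow min-cut, the minimum cut capacity equals the max flow.
In the residual graph, reachable from Plant: {Plant, P, Q, R, U, V, X, Y}.
Min-cut edges: U→W (2), X→City (2), Y→City (5); capacity 2 + 2 + 5 = 9.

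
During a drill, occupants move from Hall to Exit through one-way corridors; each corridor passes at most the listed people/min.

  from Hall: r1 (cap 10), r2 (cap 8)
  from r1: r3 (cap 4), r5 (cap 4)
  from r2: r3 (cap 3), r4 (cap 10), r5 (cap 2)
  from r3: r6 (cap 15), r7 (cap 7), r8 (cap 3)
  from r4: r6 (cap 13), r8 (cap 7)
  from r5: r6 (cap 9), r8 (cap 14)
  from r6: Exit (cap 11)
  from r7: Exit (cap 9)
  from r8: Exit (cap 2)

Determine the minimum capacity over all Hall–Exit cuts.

16

Augment Hall→r1→r3→r6→Exit: bottleneck 4, flow now 4.
Augment Hall→r1→r5→r6→Exit: bottleneck 4, flow now 8.
Augment Hall→r2→r3→r6→Exit: bottleneck 3, flow now 11.
Augment Hall→r2→r4→r8→Exit: bottleneck 2, flow now 13.
Augment Hall→r2→r4→r6→r3→r7→Exit: bottleneck 3, flow now 16. (uses reverse residual edge)
No augmenting path remains; maximum flow = 16.
By max-flow min-cut, the minimum cut capacity equals the max flow.
In the residual graph, reachable from Hall: {Hall, r1}.
Min-cut edges: Hall→r2 (8), r1→r3 (4), r1→r5 (4); capacity 8 + 4 + 4 = 16.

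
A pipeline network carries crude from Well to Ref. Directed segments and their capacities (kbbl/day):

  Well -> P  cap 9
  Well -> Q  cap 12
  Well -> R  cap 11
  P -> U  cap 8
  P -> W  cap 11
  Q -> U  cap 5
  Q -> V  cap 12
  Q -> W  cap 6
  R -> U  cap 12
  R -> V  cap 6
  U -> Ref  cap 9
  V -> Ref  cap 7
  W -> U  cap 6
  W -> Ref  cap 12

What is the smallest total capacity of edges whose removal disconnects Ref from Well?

Augment Well→P→U→Ref: bottleneck 8, flow now 8.
Augment Well→P→W→Ref: bottleneck 1, flow now 9.
Augment Well→Q→U→Ref: bottleneck 1, flow now 10.
Augment Well→Q→V→Ref: bottleneck 7, flow now 17.
Augment Well→Q→W→Ref: bottleneck 4, flow now 21.
Augment Well→R→U→P→W→Ref: bottleneck 7, flow now 28. (uses reverse residual edge)
No augmenting path remains; maximum flow = 28.
By max-flow min-cut, the minimum cut capacity equals the max flow.
In the residual graph, reachable from Well: {Well, P, Q, R, U, V, W}.
Min-cut edges: U→Ref (9), V→Ref (7), W→Ref (12); capacity 9 + 7 + 12 = 28.

28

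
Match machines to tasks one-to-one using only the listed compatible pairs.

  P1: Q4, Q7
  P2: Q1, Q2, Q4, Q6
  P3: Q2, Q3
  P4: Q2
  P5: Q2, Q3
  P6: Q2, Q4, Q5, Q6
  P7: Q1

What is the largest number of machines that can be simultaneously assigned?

6

Unit-capacity flow: source→left, listed edges, right→sink; max matching = max flow.
Augmenting path P1→Q4 (+1); matched 1.
Augmenting path P2→Q1 (+1); matched 2.
Augmenting path P3→Q2 (+1); matched 3.
Augmenting path P5→Q3 (+1); matched 4.
Augmenting path P6→Q5 (+1); matched 5.
Augmenting path P7→Q1→P2→Q6 (+1); matched 6.
No augmenting path remains; maximum matching = 6.
König certificate: {P1, P2, P6, P7, Q2, Q3} is a vertex cover of size 6 (every listed pair touches it), so no matching can be larger.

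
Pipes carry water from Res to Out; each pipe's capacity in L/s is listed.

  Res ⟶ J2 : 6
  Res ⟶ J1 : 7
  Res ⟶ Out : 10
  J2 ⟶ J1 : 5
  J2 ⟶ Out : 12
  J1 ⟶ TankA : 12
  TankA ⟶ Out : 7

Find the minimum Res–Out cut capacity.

Augment Res→Out: bottleneck 10, flow now 10.
Augment Res→J2→Out: bottleneck 6, flow now 16.
Augment Res→J1→TankA→Out: bottleneck 7, flow now 23.
No augmenting path remains; maximum flow = 23.
By max-flow min-cut, the minimum cut capacity equals the max flow.
In the residual graph, reachable from Res: {Res}.
Min-cut edges: Res→J2 (6), Res→J1 (7), Res→Out (10); capacity 6 + 7 + 10 = 23.

23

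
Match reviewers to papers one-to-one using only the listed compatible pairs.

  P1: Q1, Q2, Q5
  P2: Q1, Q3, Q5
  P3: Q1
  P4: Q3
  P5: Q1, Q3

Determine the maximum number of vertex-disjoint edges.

Unit-capacity flow: source→left, listed edges, right→sink; max matching = max flow.
Augmenting path P1→Q1 (+1); matched 1.
Augmenting path P2→Q3 (+1); matched 2.
Augmenting path P3→Q1→P1→Q2 (+1); matched 3.
Augmenting path P4→Q3→P2→Q5 (+1); matched 4.
No augmenting path remains; maximum matching = 4.
König certificate: {P1, P2, Q1, Q3} is a vertex cover of size 4 (every listed pair touches it), so no matching can be larger.

4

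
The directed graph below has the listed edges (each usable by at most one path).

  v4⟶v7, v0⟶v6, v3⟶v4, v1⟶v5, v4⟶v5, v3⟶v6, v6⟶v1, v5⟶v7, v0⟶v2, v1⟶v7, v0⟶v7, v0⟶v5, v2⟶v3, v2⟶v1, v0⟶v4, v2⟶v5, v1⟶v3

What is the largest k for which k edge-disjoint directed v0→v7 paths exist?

Assign every edge capacity 1; by Menger, the answer equals the max flow.
Path v0→v7 (+1); total 1.
Path v0→v4→v7 (+1); total 2.
Path v0→v5→v7 (+1); total 3.
Path v0→v2→v1→v7 (+1); total 4.
No residual v0→v7 path; max flow = 4.
Certifying cut of size 4: {v0→v7, v1→v7, v4→v7, v5→v7}.

4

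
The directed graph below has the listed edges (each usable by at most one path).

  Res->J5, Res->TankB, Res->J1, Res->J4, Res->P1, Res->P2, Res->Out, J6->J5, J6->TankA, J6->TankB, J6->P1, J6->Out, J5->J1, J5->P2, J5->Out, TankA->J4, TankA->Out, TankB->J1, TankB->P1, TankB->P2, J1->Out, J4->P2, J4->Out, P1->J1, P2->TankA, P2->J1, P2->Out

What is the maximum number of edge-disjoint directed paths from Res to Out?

6

Assign every edge capacity 1; by Menger, the answer equals the max flow.
Path Res→Out (+1); total 1.
Path Res→J5→Out (+1); total 2.
Path Res→J1→Out (+1); total 3.
Path Res→J4→Out (+1); total 4.
Path Res→P2→Out (+1); total 5.
Path Res→TankB→P2→TankA→Out (+1); total 6.
No residual Res→Out path; max flow = 6.
Certifying cut of size 6: {J1→Out, Res→J4, Res→J5, Res→Out, Res→P2, Res→TankB}.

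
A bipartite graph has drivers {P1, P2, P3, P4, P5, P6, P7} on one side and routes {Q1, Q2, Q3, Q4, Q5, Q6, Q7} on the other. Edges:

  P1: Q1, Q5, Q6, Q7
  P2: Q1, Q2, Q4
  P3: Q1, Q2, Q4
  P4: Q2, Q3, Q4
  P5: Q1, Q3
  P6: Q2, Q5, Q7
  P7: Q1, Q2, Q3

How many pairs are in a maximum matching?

Unit-capacity flow: source→left, listed edges, right→sink; max matching = max flow.
Augmenting path P1→Q1 (+1); matched 1.
Augmenting path P2→Q2 (+1); matched 2.
Augmenting path P3→Q4 (+1); matched 3.
Augmenting path P4→Q3 (+1); matched 4.
Augmenting path P6→Q5 (+1); matched 5.
Augmenting path P5→Q1→P1→Q6 (+1); matched 6.
No augmenting path remains; maximum matching = 6.
König certificate: {P1, P6, Q1, Q2, Q3, Q4} is a vertex cover of size 6 (every listed pair touches it), so no matching can be larger.

6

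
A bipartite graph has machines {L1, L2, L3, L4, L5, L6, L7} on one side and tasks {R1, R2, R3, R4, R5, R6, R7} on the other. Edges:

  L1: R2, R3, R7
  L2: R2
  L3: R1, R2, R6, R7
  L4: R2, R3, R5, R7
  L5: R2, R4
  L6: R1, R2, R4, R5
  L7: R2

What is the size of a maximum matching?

6

Unit-capacity flow: source→left, listed edges, right→sink; max matching = max flow.
Augmenting path L1→R2 (+1); matched 1.
Augmenting path L3→R1 (+1); matched 2.
Augmenting path L4→R3 (+1); matched 3.
Augmenting path L5→R4 (+1); matched 4.
Augmenting path L6→R5 (+1); matched 5.
Augmenting path L2→R2→L1→R7 (+1); matched 6.
No augmenting path remains; maximum matching = 6.
König certificate: {L1, L3, L4, L5, L6, R2} is a vertex cover of size 6 (every listed pair touches it), so no matching can be larger.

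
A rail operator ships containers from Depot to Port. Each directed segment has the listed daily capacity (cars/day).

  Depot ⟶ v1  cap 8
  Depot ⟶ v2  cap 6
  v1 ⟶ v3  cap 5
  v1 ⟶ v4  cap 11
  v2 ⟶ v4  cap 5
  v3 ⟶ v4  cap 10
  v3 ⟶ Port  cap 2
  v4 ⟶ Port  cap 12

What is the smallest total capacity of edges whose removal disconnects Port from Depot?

Augment Depot→v1→v3→Port: bottleneck 2, flow now 2.
Augment Depot→v1→v4→Port: bottleneck 6, flow now 8.
Augment Depot→v2→v4→Port: bottleneck 5, flow now 13.
No augmenting path remains; maximum flow = 13.
By max-flow min-cut, the minimum cut capacity equals the max flow.
In the residual graph, reachable from Depot: {Depot, v2}.
Min-cut edges: Depot→v1 (8), v2→v4 (5); capacity 8 + 5 = 13.

13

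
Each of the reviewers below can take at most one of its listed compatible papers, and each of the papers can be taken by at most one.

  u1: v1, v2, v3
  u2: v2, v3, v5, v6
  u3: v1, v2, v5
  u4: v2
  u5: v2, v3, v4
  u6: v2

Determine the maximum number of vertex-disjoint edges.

5

Unit-capacity flow: source→left, listed edges, right→sink; max matching = max flow.
Augmenting path u1→v1 (+1); matched 1.
Augmenting path u2→v2 (+1); matched 2.
Augmenting path u3→v5 (+1); matched 3.
Augmenting path u5→v3 (+1); matched 4.
Augmenting path u4→v2→u2→v6 (+1); matched 5.
No augmenting path remains; maximum matching = 5.
König certificate: {u1, u2, u3, u5, v2} is a vertex cover of size 5 (every listed pair touches it), so no matching can be larger.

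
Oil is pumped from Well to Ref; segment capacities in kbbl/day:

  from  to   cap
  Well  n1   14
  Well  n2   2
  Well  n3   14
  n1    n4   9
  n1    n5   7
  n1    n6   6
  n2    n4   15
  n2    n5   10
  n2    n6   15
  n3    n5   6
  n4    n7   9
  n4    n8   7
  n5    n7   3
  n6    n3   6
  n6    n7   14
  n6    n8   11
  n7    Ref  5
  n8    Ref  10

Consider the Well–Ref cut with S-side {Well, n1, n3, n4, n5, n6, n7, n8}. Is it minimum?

Given cut capacity: 2 + 5 + 10 = 17.
Augment Well→n1→n4→n7→Ref: bottleneck 5, flow now 5.
Augment Well→n1→n4→n8→Ref: bottleneck 4, flow now 9.
Augment Well→n1→n6→n8→Ref: bottleneck 5, flow now 14.
Augment Well→n2→n4→n8→Ref: bottleneck 1, flow now 15.
No augmenting path remains; maximum flow = 15.
In the residual graph, reachable from Well: {Well, n1, n2, n3, n4, n5, n6, n7, n8}.
Min-cut edges: n7→Ref (5), n8→Ref (10); capacity 5 + 10 = 15.
Cut capacity 17 exceeds the max flow 15, so it is not minimum.

No — its capacity is 17, but the minimum cut has capacity 15.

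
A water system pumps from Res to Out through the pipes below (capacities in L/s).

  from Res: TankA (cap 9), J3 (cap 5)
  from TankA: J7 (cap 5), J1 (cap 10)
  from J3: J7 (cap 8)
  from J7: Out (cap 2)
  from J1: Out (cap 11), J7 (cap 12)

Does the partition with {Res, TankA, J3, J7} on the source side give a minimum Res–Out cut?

No — its capacity is 12, but the minimum cut has capacity 11.

Given cut capacity: 10 + 2 = 12.
Augment Res→TankA→J7→Out: bottleneck 2, flow now 2.
Augment Res→TankA→J1→Out: bottleneck 7, flow now 9.
Augment Res→J3→J7→TankA→J1→Out: bottleneck 2, flow now 11. (uses reverse residual edge)
No augmenting path remains; maximum flow = 11.
In the residual graph, reachable from Res: {Res, J3, J7}.
Min-cut edges: Res→TankA (9), J7→Out (2); capacity 9 + 2 = 11.
Cut capacity 12 exceeds the max flow 11, so it is not minimum.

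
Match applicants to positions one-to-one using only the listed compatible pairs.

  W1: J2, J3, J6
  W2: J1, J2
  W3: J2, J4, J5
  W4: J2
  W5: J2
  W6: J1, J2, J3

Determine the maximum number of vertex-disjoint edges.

Unit-capacity flow: source→left, listed edges, right→sink; max matching = max flow.
Augmenting path W1→J2 (+1); matched 1.
Augmenting path W2→J1 (+1); matched 2.
Augmenting path W3→J4 (+1); matched 3.
Augmenting path W6→J3 (+1); matched 4.
Augmenting path W4→J2→W1→J6 (+1); matched 5.
No augmenting path remains; maximum matching = 5.
König certificate: {W1, W2, W3, W6, J2} is a vertex cover of size 5 (every listed pair touches it), so no matching can be larger.

5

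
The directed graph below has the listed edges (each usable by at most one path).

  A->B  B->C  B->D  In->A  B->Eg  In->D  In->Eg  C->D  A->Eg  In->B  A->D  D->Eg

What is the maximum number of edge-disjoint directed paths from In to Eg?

4

Assign every edge capacity 1; by Menger, the answer equals the max flow.
Path In→Eg (+1); total 1.
Path In→A→Eg (+1); total 2.
Path In→B→Eg (+1); total 3.
Path In→D→Eg (+1); total 4.
No residual In→Eg path; max flow = 4.
Certifying cut of size 4: {In→A, In→B, In→D, In→Eg}.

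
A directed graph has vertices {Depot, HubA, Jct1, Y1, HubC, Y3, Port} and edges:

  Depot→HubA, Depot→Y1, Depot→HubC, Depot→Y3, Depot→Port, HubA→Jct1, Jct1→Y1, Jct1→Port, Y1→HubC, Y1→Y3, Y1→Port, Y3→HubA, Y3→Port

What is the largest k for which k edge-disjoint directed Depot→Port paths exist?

Assign every edge capacity 1; by Menger, the answer equals the max flow.
Path Depot→Port (+1); total 1.
Path Depot→Y1→Port (+1); total 2.
Path Depot→Y3→Port (+1); total 3.
Path Depot→HubA→Jct1→Port (+1); total 4.
No residual Depot→Port path; max flow = 4.
Certifying cut of size 4: {Depot→HubA, Depot→Port, Depot→Y1, Depot→Y3}.

4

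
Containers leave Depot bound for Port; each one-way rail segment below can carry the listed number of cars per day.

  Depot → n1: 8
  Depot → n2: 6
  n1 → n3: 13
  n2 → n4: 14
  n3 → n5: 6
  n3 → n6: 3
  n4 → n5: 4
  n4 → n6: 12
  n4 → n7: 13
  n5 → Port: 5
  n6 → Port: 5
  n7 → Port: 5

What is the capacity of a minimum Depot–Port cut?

Augment Depot→n1→n3→n5→Port: bottleneck 5, flow now 5.
Augment Depot→n1→n3→n6→Port: bottleneck 3, flow now 8.
Augment Depot→n2→n4→n6→Port: bottleneck 2, flow now 10.
Augment Depot→n2→n4→n7→Port: bottleneck 4, flow now 14.
No augmenting path remains; maximum flow = 14.
By max-flow min-cut, the minimum cut capacity equals the max flow.
In the residual graph, reachable from Depot: {Depot}.
Min-cut edges: Depot→n1 (8), Depot→n2 (6); capacity 8 + 6 = 14.

14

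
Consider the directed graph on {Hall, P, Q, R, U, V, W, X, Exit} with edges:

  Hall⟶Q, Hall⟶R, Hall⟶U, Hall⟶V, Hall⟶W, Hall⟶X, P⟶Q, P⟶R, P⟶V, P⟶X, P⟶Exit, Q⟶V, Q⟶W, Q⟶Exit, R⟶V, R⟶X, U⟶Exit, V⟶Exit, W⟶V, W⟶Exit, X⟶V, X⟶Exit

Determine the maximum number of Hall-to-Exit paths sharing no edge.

Assign every edge capacity 1; by Menger, the answer equals the max flow.
Path Hall→Q→Exit (+1); total 1.
Path Hall→U→Exit (+1); total 2.
Path Hall→V→Exit (+1); total 3.
Path Hall→W→Exit (+1); total 4.
Path Hall→X→Exit (+1); total 5.
No residual Hall→Exit path; max flow = 5.
Certifying cut of size 5: {Hall→Q, Hall→U, Hall→W, V→Exit, X→Exit}.

5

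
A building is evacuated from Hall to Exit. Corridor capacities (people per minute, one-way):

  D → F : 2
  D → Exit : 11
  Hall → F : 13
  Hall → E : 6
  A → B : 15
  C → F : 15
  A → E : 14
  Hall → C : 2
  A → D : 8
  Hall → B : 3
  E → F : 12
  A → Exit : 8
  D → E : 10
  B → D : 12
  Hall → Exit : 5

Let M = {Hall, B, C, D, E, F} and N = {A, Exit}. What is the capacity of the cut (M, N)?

Edges leaving {Hall, B, C, D, E, F}: Hall→Exit (5), D→Exit (11).
Cut capacity = 5 + 11 = 16.

16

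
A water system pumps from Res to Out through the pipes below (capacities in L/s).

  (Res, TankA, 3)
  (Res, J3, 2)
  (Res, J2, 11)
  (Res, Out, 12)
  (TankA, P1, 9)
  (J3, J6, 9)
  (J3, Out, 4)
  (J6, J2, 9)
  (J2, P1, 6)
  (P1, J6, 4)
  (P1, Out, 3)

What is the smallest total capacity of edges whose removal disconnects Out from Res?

17

Augment Res→Out: bottleneck 12, flow now 12.
Augment Res→J3→Out: bottleneck 2, flow now 14.
Augment Res→TankA→P1→Out: bottleneck 3, flow now 17.
No augmenting path remains; maximum flow = 17.
By max-flow min-cut, the minimum cut capacity equals the max flow.
In the residual graph, reachable from Res: {Res, TankA, J6, J2, P1}.
Min-cut edges: Res→J3 (2), Res→Out (12), P1→Out (3); capacity 2 + 12 + 3 = 17.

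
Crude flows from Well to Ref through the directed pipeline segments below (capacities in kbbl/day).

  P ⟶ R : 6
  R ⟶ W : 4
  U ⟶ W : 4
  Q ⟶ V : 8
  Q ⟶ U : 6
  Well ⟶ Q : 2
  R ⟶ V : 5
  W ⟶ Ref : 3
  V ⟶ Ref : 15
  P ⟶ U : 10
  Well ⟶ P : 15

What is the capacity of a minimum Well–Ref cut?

Augment Well→Q→V→Ref: bottleneck 2, flow now 2.
Augment Well→P→R→V→Ref: bottleneck 5, flow now 7.
Augment Well→P→R→W→Ref: bottleneck 1, flow now 8.
Augment Well→P→U→W→Ref: bottleneck 2, flow now 10.
No augmenting path remains; maximum flow = 10.
By max-flow min-cut, the minimum cut capacity equals the max flow.
In the residual graph, reachable from Well: {Well, P, R, U, W}.
Min-cut edges: Well→Q (2), R→V (5), W→Ref (3); capacity 2 + 5 + 3 = 10.

10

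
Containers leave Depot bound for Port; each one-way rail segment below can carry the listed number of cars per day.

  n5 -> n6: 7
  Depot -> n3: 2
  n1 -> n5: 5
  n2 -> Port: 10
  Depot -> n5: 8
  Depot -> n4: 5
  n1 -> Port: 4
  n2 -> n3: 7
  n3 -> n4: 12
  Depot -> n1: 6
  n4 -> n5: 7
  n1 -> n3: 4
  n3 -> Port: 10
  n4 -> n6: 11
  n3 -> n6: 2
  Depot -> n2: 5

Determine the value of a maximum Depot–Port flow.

13

Augment Depot→n1→Port: bottleneck 4, flow now 4.
Augment Depot→n2→Port: bottleneck 5, flow now 9.
Augment Depot→n3→Port: bottleneck 2, flow now 11.
Augment Depot→n1→n3→Port: bottleneck 2, flow now 13.
No augmenting path remains; maximum flow = 13.
In the residual graph, reachable from Depot: {Depot, n4, n5, n6}.
Min-cut edges: Depot→n1 (6), Depot→n2 (5), Depot→n3 (2); capacity 6 + 5 + 2 = 13.
This cut is saturated, so no flow can exceed 13.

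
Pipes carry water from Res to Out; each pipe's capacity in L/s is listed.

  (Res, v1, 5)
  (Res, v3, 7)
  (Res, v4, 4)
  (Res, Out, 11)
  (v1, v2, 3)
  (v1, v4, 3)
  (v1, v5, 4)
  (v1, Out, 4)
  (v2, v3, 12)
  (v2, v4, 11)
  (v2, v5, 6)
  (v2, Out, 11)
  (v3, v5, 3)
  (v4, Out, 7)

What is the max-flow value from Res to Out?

20

Augment Res→Out: bottleneck 11, flow now 11.
Augment Res→v1→Out: bottleneck 4, flow now 15.
Augment Res→v4→Out: bottleneck 4, flow now 19.
Augment Res→v1→v2→Out: bottleneck 1, flow now 20.
No augmenting path remains; maximum flow = 20.
In the residual graph, reachable from Res: {Res, v3, v5}.
Min-cut edges: Res→v1 (5), Res→v4 (4), Res→Out (11); capacity 5 + 4 + 11 = 20.
This cut is saturated, so no flow can exceed 20.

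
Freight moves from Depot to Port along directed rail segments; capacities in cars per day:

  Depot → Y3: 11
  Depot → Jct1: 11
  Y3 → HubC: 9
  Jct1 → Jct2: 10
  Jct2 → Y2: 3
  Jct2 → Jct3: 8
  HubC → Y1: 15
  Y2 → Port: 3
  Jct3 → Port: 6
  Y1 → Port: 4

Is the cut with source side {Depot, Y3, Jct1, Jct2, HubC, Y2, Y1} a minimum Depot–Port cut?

No — its capacity is 15, but the minimum cut has capacity 13.

Given cut capacity: 8 + 3 + 4 = 15.
Augment Depot→Y3→HubC→Y1→Port: bottleneck 4, flow now 4.
Augment Depot→Jct1→Jct2→Y2→Port: bottleneck 3, flow now 7.
Augment Depot→Jct1→Jct2→Jct3→Port: bottleneck 6, flow now 13.
No augmenting path remains; maximum flow = 13.
In the residual graph, reachable from Depot: {Depot, Y3, Jct1, Jct2, HubC, Jct3, Y1}.
Min-cut edges: Jct2→Y2 (3), Jct3→Port (6), Y1→Port (4); capacity 3 + 6 + 4 = 13.
Cut capacity 15 exceeds the max flow 13, so it is not minimum.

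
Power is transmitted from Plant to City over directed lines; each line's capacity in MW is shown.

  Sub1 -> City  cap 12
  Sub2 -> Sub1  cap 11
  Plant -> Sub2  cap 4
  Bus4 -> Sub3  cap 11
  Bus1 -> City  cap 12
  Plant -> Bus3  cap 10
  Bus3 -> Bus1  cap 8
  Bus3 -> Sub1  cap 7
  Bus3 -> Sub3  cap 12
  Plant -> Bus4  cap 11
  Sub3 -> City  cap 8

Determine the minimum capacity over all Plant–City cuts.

22

Augment Plant→Bus3→Sub3→City: bottleneck 8, flow now 8.
Augment Plant→Bus3→Sub1→City: bottleneck 2, flow now 10.
Augment Plant→Sub2→Sub1→City: bottleneck 4, flow now 14.
Augment Plant→Bus4→Sub3→Bus3→Sub1→City: bottleneck 5, flow now 19. (uses reverse residual edge)
Augment Plant→Bus4→Sub3→Bus3→Bus1→City: bottleneck 3, flow now 22. (uses reverse residual edge)
No augmenting path remains; maximum flow = 22.
By max-flow min-cut, the minimum cut capacity equals the max flow.
In the residual graph, reachable from Plant: {Plant, Bus4, Sub3}.
Min-cut edges: Plant→Bus3 (10), Plant→Sub2 (4), Sub3→City (8); capacity 10 + 4 + 8 = 22.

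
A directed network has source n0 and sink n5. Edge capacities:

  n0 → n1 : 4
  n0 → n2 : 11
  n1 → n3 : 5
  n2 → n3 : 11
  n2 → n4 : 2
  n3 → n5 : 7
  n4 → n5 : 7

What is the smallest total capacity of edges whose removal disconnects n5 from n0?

9

Augment n0→n1→n3→n5: bottleneck 4, flow now 4.
Augment n0→n2→n3→n5: bottleneck 3, flow now 7.
Augment n0→n2→n4→n5: bottleneck 2, flow now 9.
No augmenting path remains; maximum flow = 9.
By max-flow min-cut, the minimum cut capacity equals the max flow.
In the residual graph, reachable from n0: {n0, n1, n2, n3}.
Min-cut edges: n2→n4 (2), n3→n5 (7); capacity 2 + 7 = 9.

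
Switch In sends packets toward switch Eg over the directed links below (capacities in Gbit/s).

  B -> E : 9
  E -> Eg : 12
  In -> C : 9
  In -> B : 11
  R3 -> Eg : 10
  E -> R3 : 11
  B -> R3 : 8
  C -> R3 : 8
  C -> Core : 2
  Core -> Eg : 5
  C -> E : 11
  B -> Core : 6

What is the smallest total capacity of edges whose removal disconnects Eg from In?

20

Augment In→B→Core→Eg: bottleneck 5, flow now 5.
Augment In→B→E→Eg: bottleneck 6, flow now 11.
Augment In→C→E→Eg: bottleneck 6, flow now 17.
Augment In→C→R3→Eg: bottleneck 3, flow now 20.
No augmenting path remains; maximum flow = 20.
By max-flow min-cut, the minimum cut capacity equals the max flow.
In the residual graph, reachable from In: {In}.
Min-cut edges: In→B (11), In→C (9); capacity 11 + 9 = 20.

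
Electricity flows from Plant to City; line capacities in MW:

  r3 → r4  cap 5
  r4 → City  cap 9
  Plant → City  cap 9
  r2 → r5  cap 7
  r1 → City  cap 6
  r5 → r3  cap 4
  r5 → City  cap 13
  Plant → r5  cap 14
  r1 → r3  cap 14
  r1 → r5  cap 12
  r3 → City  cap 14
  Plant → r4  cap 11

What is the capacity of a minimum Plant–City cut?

Augment Plant→City: bottleneck 9, flow now 9.
Augment Plant→r4→City: bottleneck 9, flow now 18.
Augment Plant→r5→City: bottleneck 13, flow now 31.
Augment Plant→r5→r3→City: bottleneck 1, flow now 32.
No augmenting path remains; maximum flow = 32.
By max-flow min-cut, the minimum cut capacity equals the max flow.
In the residual graph, reachable from Plant: {Plant, r4}.
Min-cut edges: Plant→r5 (14), Plant→City (9), r4→City (9); capacity 14 + 9 + 9 = 32.

32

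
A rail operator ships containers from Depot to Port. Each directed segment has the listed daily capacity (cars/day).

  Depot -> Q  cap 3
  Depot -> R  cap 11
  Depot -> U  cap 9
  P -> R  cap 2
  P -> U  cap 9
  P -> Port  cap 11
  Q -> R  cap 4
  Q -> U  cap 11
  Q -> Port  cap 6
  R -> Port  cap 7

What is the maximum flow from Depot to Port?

10

Augment Depot→Q→Port: bottleneck 3, flow now 3.
Augment Depot→R→Port: bottleneck 7, flow now 10.
No augmenting path remains; maximum flow = 10.
In the residual graph, reachable from Depot: {Depot, R, U}.
Min-cut edges: Depot→Q (3), R→Port (7); capacity 3 + 7 = 10.
This cut is saturated, so no flow can exceed 10.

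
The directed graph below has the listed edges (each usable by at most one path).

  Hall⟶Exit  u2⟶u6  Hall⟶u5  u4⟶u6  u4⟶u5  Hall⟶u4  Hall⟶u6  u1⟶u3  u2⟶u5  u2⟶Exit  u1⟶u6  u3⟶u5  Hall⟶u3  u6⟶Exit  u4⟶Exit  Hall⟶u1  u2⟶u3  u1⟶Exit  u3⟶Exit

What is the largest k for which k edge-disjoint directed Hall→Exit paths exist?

Assign every edge capacity 1; by Menger, the answer equals the max flow.
Path Hall→Exit (+1); total 1.
Path Hall→u1→Exit (+1); total 2.
Path Hall→u3→Exit (+1); total 3.
Path Hall→u4→Exit (+1); total 4.
Path Hall→u6→Exit (+1); total 5.
No residual Hall→Exit path; max flow = 5.
Certifying cut of size 5: {Hall→Exit, Hall→u1, Hall→u3, Hall→u4, Hall→u6}.

5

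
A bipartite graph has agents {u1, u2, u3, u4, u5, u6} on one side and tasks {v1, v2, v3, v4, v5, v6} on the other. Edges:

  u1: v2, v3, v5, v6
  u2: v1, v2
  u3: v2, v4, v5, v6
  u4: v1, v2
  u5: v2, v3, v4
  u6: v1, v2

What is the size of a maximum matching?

Unit-capacity flow: source→left, listed edges, right→sink; max matching = max flow.
Augmenting path u1→v2 (+1); matched 1.
Augmenting path u2→v1 (+1); matched 2.
Augmenting path u3→v4 (+1); matched 3.
Augmenting path u5→v3 (+1); matched 4.
Augmenting path u4→v2→u1→v5 (+1); matched 5.
No augmenting path remains; maximum matching = 5.
König certificate: {u1, u3, u5, v1, v2} is a vertex cover of size 5 (every listed pair touches it), so no matching can be larger.

5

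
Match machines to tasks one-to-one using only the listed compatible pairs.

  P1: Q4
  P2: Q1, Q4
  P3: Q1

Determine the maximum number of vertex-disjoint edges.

2

Unit-capacity flow: source→left, listed edges, right→sink; max matching = max flow.
Augmenting path P1→Q4 (+1); matched 1.
Augmenting path P2→Q1 (+1); matched 2.
No augmenting path remains; maximum matching = 2.
König certificate: {Q1, Q4} is a vertex cover of size 2 (every listed pair touches it), so no matching can be larger.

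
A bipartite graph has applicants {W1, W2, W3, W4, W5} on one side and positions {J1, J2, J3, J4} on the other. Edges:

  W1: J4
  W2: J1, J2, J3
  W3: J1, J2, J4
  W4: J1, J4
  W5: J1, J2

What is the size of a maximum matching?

4

Unit-capacity flow: source→left, listed edges, right→sink; max matching = max flow.
Augmenting path W1→J4 (+1); matched 1.
Augmenting path W2→J1 (+1); matched 2.
Augmenting path W3→J2 (+1); matched 3.
Augmenting path W4→J1→W2→J3 (+1); matched 4.
No augmenting path remains; maximum matching = 4.
König certificate: {W2, J1, J2, J4} is a vertex cover of size 4 (every listed pair touches it), so no matching can be larger.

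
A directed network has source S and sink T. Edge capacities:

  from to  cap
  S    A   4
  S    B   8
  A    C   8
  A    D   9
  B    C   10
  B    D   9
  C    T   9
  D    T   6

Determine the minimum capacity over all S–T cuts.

12

Augment S→A→C→T: bottleneck 4, flow now 4.
Augment S→B→C→T: bottleneck 5, flow now 9.
Augment S→B→D→T: bottleneck 3, flow now 12.
No augmenting path remains; maximum flow = 12.
By max-flow min-cut, the minimum cut capacity equals the max flow.
In the residual graph, reachable from S: {S}.
Min-cut edges: S→A (4), S→B (8); capacity 4 + 8 = 12.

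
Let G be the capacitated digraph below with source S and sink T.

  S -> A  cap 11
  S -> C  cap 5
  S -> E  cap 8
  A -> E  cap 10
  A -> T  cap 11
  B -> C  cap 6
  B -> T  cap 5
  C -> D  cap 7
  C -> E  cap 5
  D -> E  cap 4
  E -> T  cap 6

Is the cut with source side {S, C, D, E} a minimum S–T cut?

Given cut capacity: 11 + 6 = 17.
Augment S→A→T: bottleneck 11, flow now 11.
Augment S→E→T: bottleneck 6, flow now 17.
No augmenting path remains; maximum flow = 17.
Cut capacity 17 equals the max flow, so it is a minimum cut.

Yes — it is a minimum cut (capacity 17).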